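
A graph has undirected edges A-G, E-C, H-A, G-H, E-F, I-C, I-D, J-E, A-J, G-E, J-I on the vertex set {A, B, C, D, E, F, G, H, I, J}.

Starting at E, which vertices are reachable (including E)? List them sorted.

Start at E.
Its neighbours: C, F, G, J.
Then their neighbours: A, H, I.
Then next layer: D.
Nothing further is reachable.

A, C, D, E, F, G, H, I, J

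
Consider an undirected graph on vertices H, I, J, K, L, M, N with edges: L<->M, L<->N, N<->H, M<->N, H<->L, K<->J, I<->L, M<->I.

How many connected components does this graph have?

From H: component {H, I, L, M, N}.
From J: component {J, K}.
That's 2 components.

2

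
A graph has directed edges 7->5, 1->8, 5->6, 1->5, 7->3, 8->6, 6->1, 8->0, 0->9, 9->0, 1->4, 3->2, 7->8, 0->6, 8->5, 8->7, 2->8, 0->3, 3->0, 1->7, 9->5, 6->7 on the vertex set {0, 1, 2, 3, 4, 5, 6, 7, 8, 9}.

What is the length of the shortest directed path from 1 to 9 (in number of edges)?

3

Distance 0: 1.
Distance 1: 4, 5, 7, 8.
Distance 2: 0, 3, 6.
Distance 3: 2, 9 — contains 9.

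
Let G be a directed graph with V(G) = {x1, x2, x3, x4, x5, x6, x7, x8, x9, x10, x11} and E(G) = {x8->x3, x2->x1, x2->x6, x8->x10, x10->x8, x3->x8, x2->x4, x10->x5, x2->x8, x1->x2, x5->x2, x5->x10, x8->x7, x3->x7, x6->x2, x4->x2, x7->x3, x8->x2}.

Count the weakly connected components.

3

From x1: component {x1, x2, x3, x4, x5, x6, x7, x8, x10}.
From x9: component {x9}.
From x11: component {x11}.
That's 3 components.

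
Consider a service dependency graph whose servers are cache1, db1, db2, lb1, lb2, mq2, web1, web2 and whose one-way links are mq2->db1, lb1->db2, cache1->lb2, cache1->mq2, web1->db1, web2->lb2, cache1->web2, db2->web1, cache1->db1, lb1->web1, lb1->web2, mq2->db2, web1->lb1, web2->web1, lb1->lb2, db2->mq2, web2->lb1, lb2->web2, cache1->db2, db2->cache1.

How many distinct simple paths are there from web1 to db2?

web1→lb1→db2

1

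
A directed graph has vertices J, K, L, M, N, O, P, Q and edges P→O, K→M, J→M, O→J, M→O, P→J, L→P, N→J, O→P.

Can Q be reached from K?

Explore from K.
Distance 1: reach M.
Distance 2: reach O.
Distance 3: reach J, P.
The search from K is exhausted; no directed path reaches Q.

No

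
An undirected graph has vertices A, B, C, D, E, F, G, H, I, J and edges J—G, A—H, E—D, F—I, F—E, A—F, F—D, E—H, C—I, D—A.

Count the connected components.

From A: component {A, C, D, E, F, H, I}.
From B: component {B}.
From G: component {G, J}.
That's 3 components.

3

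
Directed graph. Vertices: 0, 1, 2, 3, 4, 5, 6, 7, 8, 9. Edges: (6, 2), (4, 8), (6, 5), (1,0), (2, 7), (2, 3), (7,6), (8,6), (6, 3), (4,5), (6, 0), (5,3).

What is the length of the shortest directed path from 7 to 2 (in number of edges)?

Distance 0: 7.
Distance 1: 6.
Distance 2: 0, 2, 3, 5 — contains 2.

2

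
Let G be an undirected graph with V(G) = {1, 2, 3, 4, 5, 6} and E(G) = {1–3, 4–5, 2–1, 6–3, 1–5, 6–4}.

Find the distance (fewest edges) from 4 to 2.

Distance 0: 4.
Distance 1: 5, 6.
Distance 2: 1, 3.
Distance 3: 2 — contains 2.

3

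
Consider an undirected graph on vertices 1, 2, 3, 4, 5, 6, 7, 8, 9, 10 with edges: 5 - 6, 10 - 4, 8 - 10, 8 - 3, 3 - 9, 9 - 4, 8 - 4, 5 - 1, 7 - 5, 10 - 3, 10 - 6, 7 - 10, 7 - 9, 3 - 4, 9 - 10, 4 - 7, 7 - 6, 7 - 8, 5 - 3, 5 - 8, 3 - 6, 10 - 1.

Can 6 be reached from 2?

No

2 has no edges, so nothing is reachable from it.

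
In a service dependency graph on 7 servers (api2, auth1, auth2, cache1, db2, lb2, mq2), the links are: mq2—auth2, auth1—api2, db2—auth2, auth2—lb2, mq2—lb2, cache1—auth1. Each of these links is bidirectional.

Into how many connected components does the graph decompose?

From api2: component {api2, auth1, cache1}.
From auth2: component {auth2, db2, lb2, mq2}.
That's 2 components.

2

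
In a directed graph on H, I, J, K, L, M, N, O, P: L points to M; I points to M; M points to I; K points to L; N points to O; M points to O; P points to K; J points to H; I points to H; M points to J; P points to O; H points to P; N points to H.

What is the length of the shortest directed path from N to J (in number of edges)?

Distance 0: N.
Distance 1: H, O.
Distance 2: P.
Distance 3: K.
Distance 4: L.
Distance 5: M.
Distance 6: I, J — contains J.

6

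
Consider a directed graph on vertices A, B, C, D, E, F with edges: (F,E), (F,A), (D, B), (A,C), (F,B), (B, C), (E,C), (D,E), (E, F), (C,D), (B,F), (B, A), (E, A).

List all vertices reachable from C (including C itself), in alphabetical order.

A, B, C, D, E, F

Start at C.
Its neighbours: D.
Then their neighbours: B, E.
Then next layer: A, F.
Every vertex is now reached.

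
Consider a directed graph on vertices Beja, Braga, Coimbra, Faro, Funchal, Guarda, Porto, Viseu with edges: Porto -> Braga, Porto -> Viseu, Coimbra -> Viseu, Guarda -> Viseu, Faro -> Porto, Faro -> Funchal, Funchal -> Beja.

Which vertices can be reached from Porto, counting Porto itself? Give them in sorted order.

Braga, Porto, Viseu

Start at Porto.
Its neighbours: Braga, Viseu.
Nothing further is reachable.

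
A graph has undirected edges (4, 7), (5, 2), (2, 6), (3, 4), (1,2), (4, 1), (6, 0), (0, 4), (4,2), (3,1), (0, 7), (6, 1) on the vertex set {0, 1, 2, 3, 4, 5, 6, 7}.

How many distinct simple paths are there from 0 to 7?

8

0–4–7
0–6–1–2–4–7
0–6–1–3–4–7
0–6–1–4–7
0–6–2–1–3–4–7
0–6–2–1–4–7
0–6–2–4–7
0–7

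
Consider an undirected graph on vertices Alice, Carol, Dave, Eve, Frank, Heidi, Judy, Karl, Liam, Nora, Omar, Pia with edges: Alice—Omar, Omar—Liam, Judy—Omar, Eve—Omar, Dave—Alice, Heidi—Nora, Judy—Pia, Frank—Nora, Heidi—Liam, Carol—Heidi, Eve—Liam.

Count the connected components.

From Alice: component {Alice, Carol, Dave, Eve, Frank, Heidi, Judy, Liam, Nora, Omar, Pia}.
From Karl: component {Karl}.
That's 2 components.

2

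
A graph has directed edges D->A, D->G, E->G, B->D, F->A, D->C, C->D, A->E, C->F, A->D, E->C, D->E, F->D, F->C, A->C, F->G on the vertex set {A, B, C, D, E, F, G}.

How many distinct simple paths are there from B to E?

B→D→A→E
B→D→C→F→A→E
B→D→E

3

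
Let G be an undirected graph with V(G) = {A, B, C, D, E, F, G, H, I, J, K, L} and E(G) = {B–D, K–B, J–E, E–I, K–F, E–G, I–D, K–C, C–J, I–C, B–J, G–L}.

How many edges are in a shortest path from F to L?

6

Distance 0: F.
Distance 1: K.
Distance 2: B, C.
Distance 3: D, I, J.
Distance 4: E.
Distance 5: G.
Distance 6: L — contains L.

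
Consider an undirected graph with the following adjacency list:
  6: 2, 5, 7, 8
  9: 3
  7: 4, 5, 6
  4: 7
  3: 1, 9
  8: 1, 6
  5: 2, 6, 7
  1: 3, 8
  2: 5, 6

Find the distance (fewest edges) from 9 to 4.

Distance 0: 9.
Distance 1: 3.
Distance 2: 1.
Distance 3: 8.
Distance 4: 6.
Distance 5: 2, 5, 7.
Distance 6: 4 — contains 4.

6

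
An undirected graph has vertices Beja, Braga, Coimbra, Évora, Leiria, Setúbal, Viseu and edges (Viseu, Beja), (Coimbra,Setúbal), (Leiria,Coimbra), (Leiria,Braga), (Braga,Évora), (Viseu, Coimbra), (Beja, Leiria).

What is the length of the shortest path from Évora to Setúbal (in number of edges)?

Distance 0: Évora.
Distance 1: Braga.
Distance 2: Leiria.
Distance 3: Beja, Coimbra.
Distance 4: Setúbal, Viseu — contains Setúbal.

4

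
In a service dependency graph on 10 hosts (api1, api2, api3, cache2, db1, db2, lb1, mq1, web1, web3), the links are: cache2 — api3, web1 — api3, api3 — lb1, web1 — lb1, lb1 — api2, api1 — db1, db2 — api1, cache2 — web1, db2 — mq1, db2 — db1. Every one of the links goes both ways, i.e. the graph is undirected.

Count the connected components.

3

From api1: component {api1, db1, db2, mq1}.
From api2: component {api2, api3, cache2, lb1, web1}.
From web3: component {web3}.
That's 3 components.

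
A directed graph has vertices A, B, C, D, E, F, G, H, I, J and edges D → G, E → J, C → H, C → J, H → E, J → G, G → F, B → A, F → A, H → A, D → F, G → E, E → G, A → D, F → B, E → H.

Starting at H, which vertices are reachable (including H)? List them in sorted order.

A, B, D, E, F, G, H, J

Start at H.
Its neighbours: A, E.
Then their neighbours: D, G, J.
Then next layer: F.
Then next layer: B.
Nothing further is reachable.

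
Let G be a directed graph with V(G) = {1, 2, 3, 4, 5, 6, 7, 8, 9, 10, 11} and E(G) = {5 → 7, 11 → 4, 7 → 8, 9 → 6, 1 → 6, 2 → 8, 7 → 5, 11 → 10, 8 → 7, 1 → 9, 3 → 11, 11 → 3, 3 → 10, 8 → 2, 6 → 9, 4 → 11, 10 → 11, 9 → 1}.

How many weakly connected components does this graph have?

3

From 1: component {1, 6, 9}.
From 2: component {2, 5, 7, 8}.
From 3: component {3, 4, 10, 11}.
That's 3 components.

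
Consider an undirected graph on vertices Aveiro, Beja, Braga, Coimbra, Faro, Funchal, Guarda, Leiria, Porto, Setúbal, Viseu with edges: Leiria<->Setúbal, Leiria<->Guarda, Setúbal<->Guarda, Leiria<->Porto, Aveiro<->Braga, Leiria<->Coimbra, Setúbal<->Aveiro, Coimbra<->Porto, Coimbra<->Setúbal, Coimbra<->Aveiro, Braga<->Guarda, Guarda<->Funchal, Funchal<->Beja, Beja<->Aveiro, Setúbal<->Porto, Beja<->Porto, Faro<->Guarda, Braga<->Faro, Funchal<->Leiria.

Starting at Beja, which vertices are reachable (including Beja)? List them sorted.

Aveiro, Beja, Braga, Coimbra, Faro, Funchal, Guarda, Leiria, Porto, Setúbal

Start at Beja.
Its neighbours: Aveiro, Funchal, Porto.
Then their neighbours: Braga, Coimbra, Guarda, Leiria, Setúbal.
Then next layer: Faro.
Nothing further is reachable.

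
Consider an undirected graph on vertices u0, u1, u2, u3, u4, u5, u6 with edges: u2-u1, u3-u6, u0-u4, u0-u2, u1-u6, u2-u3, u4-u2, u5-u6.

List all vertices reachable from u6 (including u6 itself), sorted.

u0, u1, u2, u3, u4, u5, u6

Start at u6.
Its neighbours: u1, u3, u5.
Then their neighbours: u2.
Then next layer: u0, u4.
Every vertex is now reached.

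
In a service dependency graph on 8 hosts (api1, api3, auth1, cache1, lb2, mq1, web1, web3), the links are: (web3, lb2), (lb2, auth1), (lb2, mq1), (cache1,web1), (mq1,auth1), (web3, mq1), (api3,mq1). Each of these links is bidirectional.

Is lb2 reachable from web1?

Explore from web1.
Distance 1: reach cache1.
The search is exhausted without reaching lb2; it lies in a different component.

No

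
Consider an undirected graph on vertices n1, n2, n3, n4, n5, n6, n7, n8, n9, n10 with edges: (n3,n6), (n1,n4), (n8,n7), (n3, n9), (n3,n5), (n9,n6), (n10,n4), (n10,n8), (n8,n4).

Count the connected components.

From n1: component {n1, n4, n7, n8, n10}.
From n2: component {n2}.
From n3: component {n3, n5, n6, n9}.
That's 3 components.

3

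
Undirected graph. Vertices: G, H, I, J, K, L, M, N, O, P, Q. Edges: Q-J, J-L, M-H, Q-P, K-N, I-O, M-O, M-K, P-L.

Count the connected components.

From G: component {G}.
From H: component {H, I, K, M, N, O}.
From J: component {J, L, P, Q}.
That's 3 components.

3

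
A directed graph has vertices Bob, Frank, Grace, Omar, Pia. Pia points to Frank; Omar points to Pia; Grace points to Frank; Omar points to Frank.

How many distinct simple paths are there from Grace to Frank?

1

Grace→Frank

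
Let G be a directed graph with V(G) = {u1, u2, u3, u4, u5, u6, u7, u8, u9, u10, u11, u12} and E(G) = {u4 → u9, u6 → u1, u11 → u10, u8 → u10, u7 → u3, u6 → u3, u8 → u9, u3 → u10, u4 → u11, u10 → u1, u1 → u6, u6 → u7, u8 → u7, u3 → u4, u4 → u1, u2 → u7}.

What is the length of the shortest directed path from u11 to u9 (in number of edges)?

Distance 0: u11.
Distance 1: u10.
Distance 2: u1.
Distance 3: u6.
Distance 4: u3, u7.
Distance 5: u4.
Distance 6: u9 — contains u9.

6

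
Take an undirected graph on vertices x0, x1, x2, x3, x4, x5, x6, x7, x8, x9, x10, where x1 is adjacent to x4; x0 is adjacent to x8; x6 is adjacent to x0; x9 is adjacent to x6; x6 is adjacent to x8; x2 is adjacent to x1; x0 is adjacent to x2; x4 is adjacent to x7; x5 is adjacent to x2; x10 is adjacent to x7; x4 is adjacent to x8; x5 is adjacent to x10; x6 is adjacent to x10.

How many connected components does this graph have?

2

From x0: component {x0, x1, x2, x4, x5, x6, x7, x8, x9, x10}.
From x3: component {x3}.
That's 2 components.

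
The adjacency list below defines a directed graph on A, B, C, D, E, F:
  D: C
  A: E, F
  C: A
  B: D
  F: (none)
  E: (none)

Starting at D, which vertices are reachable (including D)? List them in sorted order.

A, C, D, E, F

Start at D.
Its neighbours: C.
Then their neighbours: A.
Then next layer: E, F.
Nothing further is reachable.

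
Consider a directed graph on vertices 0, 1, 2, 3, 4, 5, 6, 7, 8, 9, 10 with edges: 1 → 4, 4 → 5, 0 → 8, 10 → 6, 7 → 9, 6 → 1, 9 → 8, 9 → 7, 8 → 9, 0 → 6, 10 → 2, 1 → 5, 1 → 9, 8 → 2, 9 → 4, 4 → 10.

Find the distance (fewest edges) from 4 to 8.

5

Distance 0: 4.
Distance 1: 5, 10.
Distance 2: 2, 6.
Distance 3: 1.
Distance 4: 9.
Distance 5: 7, 8 — contains 8.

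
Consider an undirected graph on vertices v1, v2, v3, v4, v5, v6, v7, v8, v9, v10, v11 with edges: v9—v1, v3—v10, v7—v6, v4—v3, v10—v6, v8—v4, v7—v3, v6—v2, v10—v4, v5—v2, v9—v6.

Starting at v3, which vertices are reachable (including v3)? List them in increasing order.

v1, v2, v3, v4, v5, v6, v7, v8, v9, v10

Start at v3.
Its neighbours: v4, v7, v10.
Then their neighbours: v6, v8.
Then next layer: v2, v9.
Then next layer: v1, v5.
Nothing further is reachable.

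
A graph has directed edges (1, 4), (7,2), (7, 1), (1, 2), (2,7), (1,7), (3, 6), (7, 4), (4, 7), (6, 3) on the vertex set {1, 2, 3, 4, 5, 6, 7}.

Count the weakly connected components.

From 1: component {1, 2, 4, 7}.
From 3: component {3, 6}.
From 5: component {5}.
That's 3 components.

3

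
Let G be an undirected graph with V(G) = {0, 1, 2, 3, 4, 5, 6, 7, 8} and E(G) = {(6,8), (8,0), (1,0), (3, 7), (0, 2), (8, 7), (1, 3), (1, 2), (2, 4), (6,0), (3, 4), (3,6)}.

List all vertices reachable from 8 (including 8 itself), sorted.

Start at 8.
Its neighbours: 0, 6, 7.
Then their neighbours: 1, 2, 3.
Then next layer: 4.
Nothing further is reachable.

0, 1, 2, 3, 4, 6, 7, 8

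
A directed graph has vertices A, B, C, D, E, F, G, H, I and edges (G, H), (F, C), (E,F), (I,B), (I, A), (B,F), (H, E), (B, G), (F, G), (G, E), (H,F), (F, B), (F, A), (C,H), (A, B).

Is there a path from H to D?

Explore from H.
Distance 1: reach E, F.
Distance 2: reach A, B, C, G.
The search from H is exhausted; no directed path reaches D.

No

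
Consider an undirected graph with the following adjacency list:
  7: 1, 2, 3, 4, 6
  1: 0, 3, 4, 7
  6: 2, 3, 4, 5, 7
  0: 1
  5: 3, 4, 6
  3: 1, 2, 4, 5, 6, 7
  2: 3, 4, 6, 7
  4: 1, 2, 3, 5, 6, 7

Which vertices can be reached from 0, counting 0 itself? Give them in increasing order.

0, 1, 2, 3, 4, 5, 6, 7

Start at 0.
Its neighbours: 1.
Then their neighbours: 3, 4, 7.
Then next layer: 2, 5, 6.
Every vertex is now reached.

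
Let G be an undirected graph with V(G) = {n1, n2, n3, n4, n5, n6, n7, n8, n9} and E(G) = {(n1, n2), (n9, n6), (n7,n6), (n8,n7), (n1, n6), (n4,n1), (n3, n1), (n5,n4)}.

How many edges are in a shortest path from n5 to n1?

2

Distance 0: n5.
Distance 1: n4.
Distance 2: n1 — contains n1.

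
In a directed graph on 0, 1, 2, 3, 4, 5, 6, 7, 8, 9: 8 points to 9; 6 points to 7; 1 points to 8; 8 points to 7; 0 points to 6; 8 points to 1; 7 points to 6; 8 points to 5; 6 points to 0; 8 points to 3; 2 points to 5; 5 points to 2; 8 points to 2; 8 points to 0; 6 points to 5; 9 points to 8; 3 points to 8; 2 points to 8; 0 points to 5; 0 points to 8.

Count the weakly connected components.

2

From 0: component {0, 1, 2, 3, 5, 6, 7, 8, 9}.
From 4: component {4}.
That's 2 components.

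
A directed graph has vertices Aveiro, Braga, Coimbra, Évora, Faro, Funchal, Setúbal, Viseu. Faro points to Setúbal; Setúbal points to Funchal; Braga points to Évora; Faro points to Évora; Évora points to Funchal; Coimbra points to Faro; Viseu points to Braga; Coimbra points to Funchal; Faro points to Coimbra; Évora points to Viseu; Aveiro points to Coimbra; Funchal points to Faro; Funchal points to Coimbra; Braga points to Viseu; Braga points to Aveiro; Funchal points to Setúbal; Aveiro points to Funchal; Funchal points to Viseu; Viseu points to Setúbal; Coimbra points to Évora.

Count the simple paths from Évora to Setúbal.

Évora→Funchal→Coimbra→Faro→Setúbal
Évora→Funchal→Faro→Setúbal
Évora→Funchal→Setúbal
Évora→Funchal→Viseu→Braga→Aveiro→Coimbra→Faro→Setúbal
Évora→Funchal→Viseu→Setúbal
Évora→Viseu→Braga→Aveiro→Coimbra→Faro→Setúbal
Évora→Viseu→Braga→Aveiro→Coimbra→Funchal→Faro→Setúbal
Évora→Viseu→Braga→Aveiro→Coimbra→Funchal→Setúbal
Évora→Viseu→Braga→Aveiro→Funchal→Coimbra→Faro→Setúbal
Évora→Viseu→Braga→Aveiro→Funchal→Faro→Setúbal
Évora→Viseu→Braga→Aveiro→Funchal→Setúbal
Évora→Viseu→Setúbal

12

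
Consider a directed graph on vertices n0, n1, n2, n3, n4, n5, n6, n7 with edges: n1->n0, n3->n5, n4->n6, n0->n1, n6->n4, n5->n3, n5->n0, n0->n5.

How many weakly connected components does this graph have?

From n0: component {n0, n1, n3, n5}.
From n2: component {n2}.
From n4: component {n4, n6}.
From n7: component {n7}.
That's 4 components.

4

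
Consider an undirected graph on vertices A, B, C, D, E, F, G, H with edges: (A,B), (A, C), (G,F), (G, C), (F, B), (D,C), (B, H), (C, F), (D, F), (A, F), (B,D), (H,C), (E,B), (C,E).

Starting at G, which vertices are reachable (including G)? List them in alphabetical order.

Start at G.
Its neighbours: C, F.
Then their neighbours: A, B, D, E, H.
Every vertex is now reached.

A, B, C, D, E, F, G, H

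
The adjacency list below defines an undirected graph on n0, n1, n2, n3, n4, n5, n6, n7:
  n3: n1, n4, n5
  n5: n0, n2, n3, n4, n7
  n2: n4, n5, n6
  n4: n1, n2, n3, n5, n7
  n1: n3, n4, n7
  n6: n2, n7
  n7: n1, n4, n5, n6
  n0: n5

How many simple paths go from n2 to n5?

n2–n4–n1–n3–n5
n2–n4–n1–n7–n5
n2–n4–n3–n1–n7–n5
n2–n4–n3–n5
n2–n4–n5
n2–n4–n7–n1–n3–n5
n2–n4–n7–n5
n2–n5
... and 8 more.

16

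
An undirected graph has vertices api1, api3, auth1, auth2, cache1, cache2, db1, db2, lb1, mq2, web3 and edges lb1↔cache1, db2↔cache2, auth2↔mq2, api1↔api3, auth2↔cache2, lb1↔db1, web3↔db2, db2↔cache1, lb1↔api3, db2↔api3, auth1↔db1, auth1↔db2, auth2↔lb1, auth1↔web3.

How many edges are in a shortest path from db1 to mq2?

3

Distance 0: db1.
Distance 1: auth1, lb1.
Distance 2: api3, auth2, cache1, db2, web3.
Distance 3: api1, cache2, mq2 — contains mq2.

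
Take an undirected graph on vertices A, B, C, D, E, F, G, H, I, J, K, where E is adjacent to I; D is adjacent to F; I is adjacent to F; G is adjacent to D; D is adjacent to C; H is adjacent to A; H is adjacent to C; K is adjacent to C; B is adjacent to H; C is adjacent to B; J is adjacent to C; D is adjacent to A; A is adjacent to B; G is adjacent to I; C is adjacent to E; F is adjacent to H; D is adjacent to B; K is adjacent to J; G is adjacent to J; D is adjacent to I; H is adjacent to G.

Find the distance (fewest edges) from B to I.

Distance 0: B.
Distance 1: A, C, D, H.
Distance 2: E, F, G, I, J, K — contains I.

2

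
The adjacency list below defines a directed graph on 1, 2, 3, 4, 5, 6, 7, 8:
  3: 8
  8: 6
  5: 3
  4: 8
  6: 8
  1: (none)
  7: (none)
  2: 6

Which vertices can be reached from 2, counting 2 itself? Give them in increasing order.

Start at 2.
Its neighbours: 6.
Then their neighbours: 8.
Nothing further is reachable.

2, 6, 8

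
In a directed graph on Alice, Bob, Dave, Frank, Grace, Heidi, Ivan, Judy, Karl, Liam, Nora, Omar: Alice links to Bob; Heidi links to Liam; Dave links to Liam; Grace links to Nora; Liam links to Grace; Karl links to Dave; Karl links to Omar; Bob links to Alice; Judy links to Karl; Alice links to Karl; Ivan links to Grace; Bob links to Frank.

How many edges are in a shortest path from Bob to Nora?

6

Distance 0: Bob.
Distance 1: Alice, Frank.
Distance 2: Karl.
Distance 3: Dave, Omar.
Distance 4: Liam.
Distance 5: Grace.
Distance 6: Nora — contains Nora.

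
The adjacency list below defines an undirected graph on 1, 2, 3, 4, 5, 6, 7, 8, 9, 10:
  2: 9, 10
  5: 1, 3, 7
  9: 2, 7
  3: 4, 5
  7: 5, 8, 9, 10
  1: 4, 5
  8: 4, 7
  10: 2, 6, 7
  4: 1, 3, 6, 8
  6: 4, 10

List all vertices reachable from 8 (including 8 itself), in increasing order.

Start at 8.
Its neighbours: 4, 7.
Then their neighbours: 1, 3, 5, 6, 9, 10.
Then next layer: 2.
Every vertex is now reached.

1, 2, 3, 4, 5, 6, 7, 8, 9, 10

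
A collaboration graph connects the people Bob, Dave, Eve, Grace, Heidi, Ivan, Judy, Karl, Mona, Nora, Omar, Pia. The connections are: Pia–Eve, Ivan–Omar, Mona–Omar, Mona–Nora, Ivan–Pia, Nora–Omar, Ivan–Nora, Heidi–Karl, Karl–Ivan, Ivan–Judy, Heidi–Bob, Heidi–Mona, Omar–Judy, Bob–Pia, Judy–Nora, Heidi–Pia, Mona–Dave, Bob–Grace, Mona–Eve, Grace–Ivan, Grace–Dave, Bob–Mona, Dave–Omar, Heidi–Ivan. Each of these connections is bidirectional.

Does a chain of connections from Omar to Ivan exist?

Explore from Omar.
Distance 1: reach Dave, Ivan, Judy, Mona, Nora.
Found Ivan.

Yes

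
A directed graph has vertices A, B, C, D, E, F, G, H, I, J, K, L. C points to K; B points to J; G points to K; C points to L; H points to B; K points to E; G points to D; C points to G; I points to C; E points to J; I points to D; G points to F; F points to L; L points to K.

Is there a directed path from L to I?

Explore from L.
Distance 1: reach K.
Distance 2: reach E.
Distance 3: reach J.
The search from L is exhausted; no directed path reaches I.

No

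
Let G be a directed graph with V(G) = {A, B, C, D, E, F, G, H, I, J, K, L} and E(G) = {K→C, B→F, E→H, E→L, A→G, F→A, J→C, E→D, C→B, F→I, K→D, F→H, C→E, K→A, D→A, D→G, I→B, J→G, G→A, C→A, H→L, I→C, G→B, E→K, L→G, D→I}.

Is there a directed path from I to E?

Explore from I.
Distance 1: reach B, C.
Distance 2: reach A, E, F.
Found E.

Yes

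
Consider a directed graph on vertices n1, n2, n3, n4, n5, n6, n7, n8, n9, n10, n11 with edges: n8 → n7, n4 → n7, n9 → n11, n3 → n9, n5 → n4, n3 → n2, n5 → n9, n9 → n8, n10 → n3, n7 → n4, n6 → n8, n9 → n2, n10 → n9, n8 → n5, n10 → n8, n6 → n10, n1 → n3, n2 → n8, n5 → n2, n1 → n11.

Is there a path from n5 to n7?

Yes

Explore from n5.
Distance 1: reach n2, n4, n9.
Distance 2: reach n7, n8, n11.
Found n7.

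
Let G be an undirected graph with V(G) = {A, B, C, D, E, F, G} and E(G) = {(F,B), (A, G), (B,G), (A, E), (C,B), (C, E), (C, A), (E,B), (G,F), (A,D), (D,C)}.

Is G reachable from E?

Yes

Explore from E.
Distance 1: reach A, B, C.
Distance 2: reach D, F, G.
Found G.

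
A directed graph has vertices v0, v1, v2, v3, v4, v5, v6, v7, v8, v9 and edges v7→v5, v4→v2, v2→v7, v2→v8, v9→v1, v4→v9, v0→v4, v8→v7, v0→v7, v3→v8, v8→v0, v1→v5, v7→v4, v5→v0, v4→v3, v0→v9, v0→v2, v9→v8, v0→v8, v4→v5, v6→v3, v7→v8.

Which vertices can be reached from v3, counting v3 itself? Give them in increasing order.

v0, v1, v2, v3, v4, v5, v7, v8, v9

Start at v3.
Its neighbours: v8.
Then their neighbours: v0, v7.
Then next layer: v2, v4, v5, v9.
Then next layer: v1.
Nothing further is reachable.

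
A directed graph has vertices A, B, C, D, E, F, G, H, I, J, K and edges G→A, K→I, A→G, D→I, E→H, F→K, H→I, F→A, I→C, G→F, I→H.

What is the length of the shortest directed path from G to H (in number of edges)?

4

Distance 0: G.
Distance 1: A, F.
Distance 2: K.
Distance 3: I.
Distance 4: C, H — contains H.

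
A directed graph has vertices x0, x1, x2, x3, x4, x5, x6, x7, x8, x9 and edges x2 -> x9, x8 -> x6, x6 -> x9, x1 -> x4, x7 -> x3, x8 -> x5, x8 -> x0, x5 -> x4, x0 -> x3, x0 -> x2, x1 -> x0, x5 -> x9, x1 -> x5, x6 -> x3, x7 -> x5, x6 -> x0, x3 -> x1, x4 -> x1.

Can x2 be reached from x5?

Explore from x5.
Distance 1: reach x4, x9.
Distance 2: reach x1.
Distance 3: reach x0.
Distance 4: reach x2, x3.
Found x2.

Yes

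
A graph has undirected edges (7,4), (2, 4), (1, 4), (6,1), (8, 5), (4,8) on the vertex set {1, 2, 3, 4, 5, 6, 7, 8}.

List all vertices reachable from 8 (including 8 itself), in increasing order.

1, 2, 4, 5, 6, 7, 8

Start at 8.
Its neighbours: 4, 5.
Then their neighbours: 1, 2, 7.
Then next layer: 6.
Nothing further is reachable.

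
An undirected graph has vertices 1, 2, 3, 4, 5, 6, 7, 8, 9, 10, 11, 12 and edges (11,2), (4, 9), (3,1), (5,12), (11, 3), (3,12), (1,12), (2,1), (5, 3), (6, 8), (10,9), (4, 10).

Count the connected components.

4

From 1: component {1, 2, 3, 5, 11, 12}.
From 4: component {4, 9, 10}.
From 6: component {6, 8}.
From 7: component {7}.
That's 4 components.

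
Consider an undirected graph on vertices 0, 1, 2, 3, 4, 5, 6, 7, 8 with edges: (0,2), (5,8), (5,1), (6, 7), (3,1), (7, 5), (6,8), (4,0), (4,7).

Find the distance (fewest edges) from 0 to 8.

4

Distance 0: 0.
Distance 1: 2, 4.
Distance 2: 7.
Distance 3: 5, 6.
Distance 4: 1, 8 — contains 8.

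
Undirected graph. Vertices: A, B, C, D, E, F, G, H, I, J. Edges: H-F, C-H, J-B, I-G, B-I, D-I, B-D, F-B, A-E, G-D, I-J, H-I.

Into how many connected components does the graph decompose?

2

From A: component {A, E}.
From B: component {B, C, D, F, G, H, I, J}.
That's 2 components.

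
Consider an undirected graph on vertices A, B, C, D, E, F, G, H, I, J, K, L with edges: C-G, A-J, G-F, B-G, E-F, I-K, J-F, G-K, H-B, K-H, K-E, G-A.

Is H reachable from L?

No

L has no edges, so nothing is reachable from it.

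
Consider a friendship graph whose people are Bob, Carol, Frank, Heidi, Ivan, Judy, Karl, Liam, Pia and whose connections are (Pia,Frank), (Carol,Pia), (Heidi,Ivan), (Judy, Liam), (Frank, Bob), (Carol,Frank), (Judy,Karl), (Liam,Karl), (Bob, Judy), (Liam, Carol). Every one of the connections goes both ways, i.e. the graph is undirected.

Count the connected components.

From Bob: component {Bob, Carol, Frank, Judy, Karl, Liam, Pia}.
From Heidi: component {Heidi, Ivan}.
That's 2 components.

2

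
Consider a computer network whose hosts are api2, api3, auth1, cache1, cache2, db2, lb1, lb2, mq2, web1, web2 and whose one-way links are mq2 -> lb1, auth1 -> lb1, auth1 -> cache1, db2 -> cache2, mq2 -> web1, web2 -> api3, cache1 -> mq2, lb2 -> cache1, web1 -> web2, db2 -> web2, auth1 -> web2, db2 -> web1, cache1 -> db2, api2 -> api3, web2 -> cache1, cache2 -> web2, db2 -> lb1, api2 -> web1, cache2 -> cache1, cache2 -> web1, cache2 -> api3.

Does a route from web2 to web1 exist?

Explore from web2.
Distance 1: reach api3, cache1.
Distance 2: reach db2, mq2.
Distance 3: reach cache2, lb1, web1.
Found web1.

Yes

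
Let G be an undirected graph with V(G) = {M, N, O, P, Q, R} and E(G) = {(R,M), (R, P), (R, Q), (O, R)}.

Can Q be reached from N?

No

N has no edges, so nothing is reachable from it.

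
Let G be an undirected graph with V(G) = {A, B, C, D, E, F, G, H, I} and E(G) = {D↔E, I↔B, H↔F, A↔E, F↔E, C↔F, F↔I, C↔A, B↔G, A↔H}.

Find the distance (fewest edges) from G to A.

5

Distance 0: G.
Distance 1: B.
Distance 2: I.
Distance 3: F.
Distance 4: C, E, H.
Distance 5: A, D — contains A.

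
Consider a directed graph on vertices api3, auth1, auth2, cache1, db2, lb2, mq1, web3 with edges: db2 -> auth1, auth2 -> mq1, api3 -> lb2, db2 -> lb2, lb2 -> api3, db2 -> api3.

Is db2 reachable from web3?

No

web3 has no outgoing edges, so nothing is reachable from it.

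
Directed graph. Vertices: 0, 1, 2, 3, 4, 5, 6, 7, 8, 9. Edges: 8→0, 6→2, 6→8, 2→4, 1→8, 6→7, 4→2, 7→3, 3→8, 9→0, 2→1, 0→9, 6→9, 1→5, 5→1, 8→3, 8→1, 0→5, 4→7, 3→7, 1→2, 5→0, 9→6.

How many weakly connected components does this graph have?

1

From 0: component {0, 1, 2, 3, 4, 5, 6, 7, 8, 9}.
That's 1 component.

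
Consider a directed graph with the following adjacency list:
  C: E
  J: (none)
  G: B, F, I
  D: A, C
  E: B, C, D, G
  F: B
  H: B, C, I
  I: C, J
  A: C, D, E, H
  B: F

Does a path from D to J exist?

Explore from D.
Distance 1: reach A, C.
Distance 2: reach E, H.
Distance 3: reach B, G, I.
Distance 4: reach F, J.
Found J.

Yes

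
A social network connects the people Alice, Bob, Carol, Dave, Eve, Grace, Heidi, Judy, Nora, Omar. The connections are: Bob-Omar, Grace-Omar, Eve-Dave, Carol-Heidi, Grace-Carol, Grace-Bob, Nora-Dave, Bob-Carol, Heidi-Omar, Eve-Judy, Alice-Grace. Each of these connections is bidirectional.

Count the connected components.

2

From Alice: component {Alice, Bob, Carol, Grace, Heidi, Omar}.
From Dave: component {Dave, Eve, Judy, Nora}.
That's 2 components.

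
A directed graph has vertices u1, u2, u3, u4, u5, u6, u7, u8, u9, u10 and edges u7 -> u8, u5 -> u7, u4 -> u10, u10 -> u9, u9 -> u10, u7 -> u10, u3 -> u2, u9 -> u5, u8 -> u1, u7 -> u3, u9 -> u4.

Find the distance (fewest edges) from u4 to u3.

Distance 0: u4.
Distance 1: u10.
Distance 2: u9.
Distance 3: u5.
Distance 4: u7.
Distance 5: u3, u8 — contains u3.

5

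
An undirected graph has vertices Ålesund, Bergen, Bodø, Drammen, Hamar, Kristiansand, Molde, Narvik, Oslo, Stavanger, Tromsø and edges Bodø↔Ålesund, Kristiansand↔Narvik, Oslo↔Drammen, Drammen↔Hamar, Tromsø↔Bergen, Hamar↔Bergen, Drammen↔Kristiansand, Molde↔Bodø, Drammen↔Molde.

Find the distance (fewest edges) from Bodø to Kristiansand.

Distance 0: Bodø.
Distance 1: Ålesund, Molde.
Distance 2: Drammen.
Distance 3: Hamar, Kristiansand, Oslo — contains Kristiansand.

3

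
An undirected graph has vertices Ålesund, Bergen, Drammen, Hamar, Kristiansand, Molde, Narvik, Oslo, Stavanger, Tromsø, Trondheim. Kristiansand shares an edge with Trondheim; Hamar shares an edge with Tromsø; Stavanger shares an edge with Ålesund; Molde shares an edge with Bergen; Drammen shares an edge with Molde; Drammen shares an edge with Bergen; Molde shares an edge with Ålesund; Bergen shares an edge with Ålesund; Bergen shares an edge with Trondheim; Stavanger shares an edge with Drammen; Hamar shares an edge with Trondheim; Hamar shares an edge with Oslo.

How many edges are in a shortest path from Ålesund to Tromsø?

4

Distance 0: Ålesund.
Distance 1: Bergen, Molde, Stavanger.
Distance 2: Drammen, Trondheim.
Distance 3: Hamar, Kristiansand.
Distance 4: Oslo, Tromsø — contains Tromsø.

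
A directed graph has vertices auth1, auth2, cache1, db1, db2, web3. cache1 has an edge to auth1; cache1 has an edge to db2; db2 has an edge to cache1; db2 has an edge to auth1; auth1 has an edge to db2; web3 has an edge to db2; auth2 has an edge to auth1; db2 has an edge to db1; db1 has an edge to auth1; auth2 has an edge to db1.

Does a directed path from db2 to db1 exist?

Yes

Explore from db2.
Distance 1: reach auth1, cache1, db1.
Found db1.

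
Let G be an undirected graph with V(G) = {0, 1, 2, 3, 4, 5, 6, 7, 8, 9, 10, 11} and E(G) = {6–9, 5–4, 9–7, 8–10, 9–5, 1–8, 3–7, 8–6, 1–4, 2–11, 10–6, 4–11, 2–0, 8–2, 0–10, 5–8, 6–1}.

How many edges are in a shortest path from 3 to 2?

5

Distance 0: 3.
Distance 1: 7.
Distance 2: 9.
Distance 3: 5, 6.
Distance 4: 1, 4, 8, 10.
Distance 5: 0, 2, 11 — contains 2.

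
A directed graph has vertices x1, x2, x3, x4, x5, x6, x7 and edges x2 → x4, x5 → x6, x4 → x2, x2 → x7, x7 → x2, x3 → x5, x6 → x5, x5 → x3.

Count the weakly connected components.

3

From x1: component {x1}.
From x2: component {x2, x4, x7}.
From x3: component {x3, x5, x6}.
That's 3 components.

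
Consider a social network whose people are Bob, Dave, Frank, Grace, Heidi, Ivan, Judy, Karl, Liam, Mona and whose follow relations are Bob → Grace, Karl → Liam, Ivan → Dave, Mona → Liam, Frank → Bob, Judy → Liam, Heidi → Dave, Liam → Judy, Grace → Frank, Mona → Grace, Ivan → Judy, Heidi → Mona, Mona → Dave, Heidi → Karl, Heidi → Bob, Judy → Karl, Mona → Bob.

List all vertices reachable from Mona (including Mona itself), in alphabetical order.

Bob, Dave, Frank, Grace, Judy, Karl, Liam, Mona

Start at Mona.
Its neighbours: Bob, Dave, Grace, Liam.
Then their neighbours: Frank, Judy.
Then next layer: Karl.
Nothing further is reachable.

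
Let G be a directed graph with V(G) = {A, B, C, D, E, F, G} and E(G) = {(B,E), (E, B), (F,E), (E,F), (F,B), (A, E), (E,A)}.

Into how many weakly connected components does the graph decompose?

4

From A: component {A, B, E, F}.
From C: component {C}.
From D: component {D}.
From G: component {G}.
That's 4 components.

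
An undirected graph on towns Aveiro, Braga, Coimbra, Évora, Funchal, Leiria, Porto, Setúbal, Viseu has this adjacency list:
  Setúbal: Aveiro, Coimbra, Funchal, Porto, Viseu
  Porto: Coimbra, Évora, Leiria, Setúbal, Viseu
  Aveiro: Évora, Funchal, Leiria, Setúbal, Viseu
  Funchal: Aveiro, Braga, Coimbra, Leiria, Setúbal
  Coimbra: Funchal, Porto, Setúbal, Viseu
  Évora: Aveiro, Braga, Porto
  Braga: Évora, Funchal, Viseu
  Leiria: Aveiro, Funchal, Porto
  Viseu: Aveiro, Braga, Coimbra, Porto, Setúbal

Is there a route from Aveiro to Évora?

Explore from Aveiro.
Distance 1: reach Évora, Funchal, Leiria, Setúbal, Viseu.
Found Évora.

Yes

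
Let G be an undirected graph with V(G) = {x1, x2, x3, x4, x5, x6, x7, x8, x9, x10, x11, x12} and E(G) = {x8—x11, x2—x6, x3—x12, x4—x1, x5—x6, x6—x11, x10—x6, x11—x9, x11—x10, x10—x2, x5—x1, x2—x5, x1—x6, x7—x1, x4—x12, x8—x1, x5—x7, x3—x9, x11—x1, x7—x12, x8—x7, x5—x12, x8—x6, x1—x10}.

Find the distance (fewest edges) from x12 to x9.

2

Distance 0: x12.
Distance 1: x3, x4, x5, x7.
Distance 2: x1, x2, x6, x8, x9 — contains x9.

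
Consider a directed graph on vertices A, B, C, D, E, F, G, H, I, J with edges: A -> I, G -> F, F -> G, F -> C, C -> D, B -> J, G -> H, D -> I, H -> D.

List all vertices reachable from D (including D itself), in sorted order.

D, I

Start at D.
Its neighbours: I.
Nothing further is reachable.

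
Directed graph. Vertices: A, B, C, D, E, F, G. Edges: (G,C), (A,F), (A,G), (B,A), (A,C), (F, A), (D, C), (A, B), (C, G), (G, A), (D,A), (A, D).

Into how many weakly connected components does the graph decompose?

From A: component {A, B, C, D, F, G}.
From E: component {E}.
That's 2 components.

2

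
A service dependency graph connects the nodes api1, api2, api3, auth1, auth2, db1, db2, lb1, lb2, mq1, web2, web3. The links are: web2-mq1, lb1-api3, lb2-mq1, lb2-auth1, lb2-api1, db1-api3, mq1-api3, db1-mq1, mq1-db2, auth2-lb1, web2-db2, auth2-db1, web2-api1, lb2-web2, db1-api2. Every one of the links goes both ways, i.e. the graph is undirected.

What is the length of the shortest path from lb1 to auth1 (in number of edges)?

4

Distance 0: lb1.
Distance 1: api3, auth2.
Distance 2: db1, mq1.
Distance 3: api2, db2, lb2, web2.
Distance 4: api1, auth1 — contains auth1.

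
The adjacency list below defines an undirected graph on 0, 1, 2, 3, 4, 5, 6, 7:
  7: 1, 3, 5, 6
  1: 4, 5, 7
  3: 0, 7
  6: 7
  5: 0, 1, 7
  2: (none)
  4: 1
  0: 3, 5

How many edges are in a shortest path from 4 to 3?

3

Distance 0: 4.
Distance 1: 1.
Distance 2: 5, 7.
Distance 3: 0, 3, 6 — contains 3.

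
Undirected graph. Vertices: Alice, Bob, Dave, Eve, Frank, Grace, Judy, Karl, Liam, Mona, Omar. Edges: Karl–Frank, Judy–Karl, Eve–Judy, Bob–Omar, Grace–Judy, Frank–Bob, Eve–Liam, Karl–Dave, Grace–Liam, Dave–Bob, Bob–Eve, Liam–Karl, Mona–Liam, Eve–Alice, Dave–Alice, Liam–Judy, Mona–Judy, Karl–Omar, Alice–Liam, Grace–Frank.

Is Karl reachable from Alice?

Yes

Explore from Alice.
Distance 1: reach Dave, Eve, Liam.
Distance 2: reach Bob, Grace, Judy, Karl, Mona.
Found Karl.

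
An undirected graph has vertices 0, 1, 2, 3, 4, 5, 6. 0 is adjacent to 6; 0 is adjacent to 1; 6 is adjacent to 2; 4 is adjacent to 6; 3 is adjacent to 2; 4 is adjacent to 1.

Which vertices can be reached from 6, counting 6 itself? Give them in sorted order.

0, 1, 2, 3, 4, 6

Start at 6.
Its neighbours: 0, 2, 4.
Then their neighbours: 1, 3.
Nothing further is reachable.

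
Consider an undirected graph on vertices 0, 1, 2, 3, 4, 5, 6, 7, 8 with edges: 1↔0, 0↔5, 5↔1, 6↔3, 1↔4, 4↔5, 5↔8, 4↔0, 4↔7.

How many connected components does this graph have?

From 0: component {0, 1, 4, 5, 7, 8}.
From 2: component {2}.
From 3: component {3, 6}.
That's 3 components.

3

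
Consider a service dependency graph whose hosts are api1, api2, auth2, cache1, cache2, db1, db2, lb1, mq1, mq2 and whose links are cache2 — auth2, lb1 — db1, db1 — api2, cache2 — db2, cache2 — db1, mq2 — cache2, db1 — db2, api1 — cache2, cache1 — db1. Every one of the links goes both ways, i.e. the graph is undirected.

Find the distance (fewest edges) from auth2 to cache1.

3

Distance 0: auth2.
Distance 1: cache2.
Distance 2: api1, db1, db2, mq2.
Distance 3: api2, cache1, lb1 — contains cache1.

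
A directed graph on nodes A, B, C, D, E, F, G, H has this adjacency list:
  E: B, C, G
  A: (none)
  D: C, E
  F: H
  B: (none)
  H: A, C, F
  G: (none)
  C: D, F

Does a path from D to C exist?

Explore from D.
Distance 1: reach C, E.
Found C.

Yes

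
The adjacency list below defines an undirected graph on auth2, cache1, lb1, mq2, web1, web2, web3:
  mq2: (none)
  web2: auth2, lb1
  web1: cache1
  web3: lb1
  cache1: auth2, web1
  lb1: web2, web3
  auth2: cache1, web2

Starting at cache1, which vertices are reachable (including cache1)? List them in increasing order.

Start at cache1.
Its neighbours: auth2, web1.
Then their neighbours: web2.
Then next layer: lb1.
Then next layer: web3.
Nothing further is reachable.

auth2, cache1, lb1, web1, web2, web3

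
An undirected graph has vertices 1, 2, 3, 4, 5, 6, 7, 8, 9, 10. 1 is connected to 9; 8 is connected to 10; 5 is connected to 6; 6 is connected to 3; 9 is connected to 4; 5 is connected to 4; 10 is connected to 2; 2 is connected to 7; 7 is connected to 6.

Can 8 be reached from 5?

Yes

Explore from 5.
Distance 1: reach 4, 6.
Distance 2: reach 3, 7, 9.
Distance 3: reach 1, 2.
Distance 4: reach 10.
Distance 5: reach 8.
Found 8.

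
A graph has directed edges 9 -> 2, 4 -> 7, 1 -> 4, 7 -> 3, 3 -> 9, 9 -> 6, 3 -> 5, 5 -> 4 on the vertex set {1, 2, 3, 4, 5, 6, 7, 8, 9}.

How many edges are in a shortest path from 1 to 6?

Distance 0: 1.
Distance 1: 4.
Distance 2: 7.
Distance 3: 3.
Distance 4: 5, 9.
Distance 5: 2, 6 — contains 6.

5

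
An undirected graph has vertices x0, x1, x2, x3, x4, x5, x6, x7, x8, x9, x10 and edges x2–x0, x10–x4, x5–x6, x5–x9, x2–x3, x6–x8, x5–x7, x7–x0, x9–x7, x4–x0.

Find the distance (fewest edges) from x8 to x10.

6

Distance 0: x8.
Distance 1: x6.
Distance 2: x5.
Distance 3: x7, x9.
Distance 4: x0.
Distance 5: x2, x4.
Distance 6: x3, x10 — contains x10.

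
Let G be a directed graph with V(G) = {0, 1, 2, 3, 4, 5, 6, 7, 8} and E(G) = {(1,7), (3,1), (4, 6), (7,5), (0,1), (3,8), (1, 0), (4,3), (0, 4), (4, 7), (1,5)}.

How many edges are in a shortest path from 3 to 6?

Distance 0: 3.
Distance 1: 1, 8.
Distance 2: 0, 5, 7.
Distance 3: 4.
Distance 4: 6 — contains 6.

4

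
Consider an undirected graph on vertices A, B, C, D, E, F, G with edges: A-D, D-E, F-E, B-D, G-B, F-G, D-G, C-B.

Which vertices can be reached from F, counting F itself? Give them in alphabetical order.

Start at F.
Its neighbours: E, G.
Then their neighbours: B, D.
Then next layer: A, C.
Every vertex is now reached.

A, B, C, D, E, F, G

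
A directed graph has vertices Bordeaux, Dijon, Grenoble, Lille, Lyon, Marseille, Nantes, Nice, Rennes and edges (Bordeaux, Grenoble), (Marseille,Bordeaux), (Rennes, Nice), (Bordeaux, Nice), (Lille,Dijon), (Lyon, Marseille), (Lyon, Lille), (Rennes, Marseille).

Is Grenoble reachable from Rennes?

Yes

Explore from Rennes.
Distance 1: reach Marseille, Nice.
Distance 2: reach Bordeaux.
Distance 3: reach Grenoble.
Found Grenoble.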